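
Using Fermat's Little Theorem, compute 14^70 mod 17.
By Fermat: 14^{16} ≡ 1 mod 17. 70 = 4×16 + 6. So 14^{70} ≡ 14^{6} ≡ 15 mod 17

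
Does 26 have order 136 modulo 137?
ord_137(26) divides 136. For each prime q|136: 26^{68}≡136, 26^{8}≡122, none ≡ 1. So 26 has order 136 and is a primitive root mod 137.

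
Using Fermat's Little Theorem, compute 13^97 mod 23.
By Fermat: 13^{22} ≡ 1 (mod 23). 97 = 4×22 + 9. So 13^{97} ≡ 13^{9} ≡ 3 (mod 23)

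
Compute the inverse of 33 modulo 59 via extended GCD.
Extended GCD: 33(-25) + 59(14) = 1. So 33^(-1) ≡ -25 ≡ 34 (mod 59). Verify: 33 × 34 = 1122 ≡ 1 (mod 59)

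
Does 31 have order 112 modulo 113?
31^{56} ≡ 1 (mod 113) and 56 < 112, so ord_113(31) = 56 ≠ 112 and 31 is not a primitive root.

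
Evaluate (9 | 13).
(9/13) = 9^{6} mod 13 = 1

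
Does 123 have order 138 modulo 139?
ord_139(123) divides 138. For each prime q|138: 123^{69}≡138, 123^{46}≡96, 123^{6}≡55, none ≡ 1. So 123 has order 138 and is a primitive root mod 139.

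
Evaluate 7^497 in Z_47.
Using Fermat: 7^{46} ≡ 1 (mod 47). 497 ≡ 37 (mod 46). So 7^{497} ≡ 7^{37} ≡ 34 (mod 47)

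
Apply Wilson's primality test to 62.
(61)! mod 62 = 0. Since 0 ≢ -1 (mod 62), 62 is not prime.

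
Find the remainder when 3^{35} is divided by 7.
By Fermat: 3^{6} ≡ 1 (mod 7). 35 = 5×6 + 5. So 3^{35} ≡ 3^{5} ≡ 5 (mod 7)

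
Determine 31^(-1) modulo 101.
Since 101 is prime, by Fermat 31^(-1) ≡ 31^{99} ≡ 88 mod 101. Verify: 31 × 88 = 2728 ≡ 1 mod 101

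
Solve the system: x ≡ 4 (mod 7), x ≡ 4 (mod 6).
M = 7 × 6 = 42. M₁ = 6, y₁ ≡ 6 (mod 7). M₂ = 7, y₂ ≡ 1 (mod 6). x = 4×6×6 + 4×7×1 ≡ 4 (mod 42)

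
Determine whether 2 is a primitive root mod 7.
2^{3} ≡ 1 mod 7 and 3 < 6, so ord_7(2) = 3 ≠ 6 and 2 is not a primitive root.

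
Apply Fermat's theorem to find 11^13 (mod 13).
By Fermat: 11^{12} ≡ 1 (mod 13). So 11^{13} = 11^{12} · 11^{1} ≡ 11^{1} ≡ 11 (mod 13)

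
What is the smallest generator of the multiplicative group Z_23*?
g = 5. Powers: [5, 2, 10, 4, 20, 8, 17, 16, 11, 9, ...] generates all 22 non-zero residues.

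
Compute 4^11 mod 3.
Using Fermat: 4^{2} ≡ 1 mod 3. 11 ≡ 1 mod 2. So 4^{11} ≡ 4^{1} ≡ 1 mod 3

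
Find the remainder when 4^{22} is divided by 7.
By Fermat: 4^{6} ≡ 1 mod 7. 22 = 3×6 + 4. So 4^{22} ≡ 4^{4} ≡ 4 mod 7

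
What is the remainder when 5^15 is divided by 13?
Using Fermat: 5^{12} ≡ 1 (mod 13). 15 ≡ 3 (mod 12). So 5^{15} ≡ 5^{3} ≡ 8 (mod 13)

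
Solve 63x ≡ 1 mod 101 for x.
Since 101 is prime, by Fermat 63^(-1) ≡ 63^{99} ≡ 93 mod 101. Verify: 63 × 93 = 5859 ≡ 1 mod 101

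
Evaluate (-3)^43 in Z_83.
By repeated squaring mod 83: (-3)^{1}≡80, (-3)^{2}≡9, (-3)^{4}≡81, (-3)^{8}≡4, (-3)^{16}≡16, (-3)^{32}≡7. Then (-3)^{43} = (-3)^{32+8+2+1} ≡ 7 × 4 × 9 × 80 ≡ 74 mod 83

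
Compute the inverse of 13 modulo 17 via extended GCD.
Extended GCD: 13(4) + 17(-3) = 1. So 13^(-1) ≡ 4 mod 17. Verify: 13 × 4 = 52 ≡ 1 mod 17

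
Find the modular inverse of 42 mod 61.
Since 61 is prime, by Fermat 42^(-1) ≡ 42^{59} ≡ 16 (mod 61). Verify: 42 × 16 = 672 ≡ 1 (mod 61)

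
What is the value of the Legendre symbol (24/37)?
(24/37) = 24^{18} mod 37 = -1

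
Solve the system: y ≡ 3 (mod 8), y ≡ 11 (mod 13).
M = 8 × 13 = 104. M₁ = 13, y₁ ≡ 5 (mod 8). M₂ = 8, y₂ ≡ 5 (mod 13). y = 3×13×5 + 11×8×5 ≡ 11 (mod 104)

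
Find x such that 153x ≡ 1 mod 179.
Since 179 is prime, by Fermat 153^(-1) ≡ 153^{177} ≡ 117 mod 179. Verify: 153 × 117 = 17901 ≡ 1 mod 179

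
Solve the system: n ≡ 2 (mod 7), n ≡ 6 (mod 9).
M = 7 × 9 = 63. M₁ = 9, y₁ ≡ 4 (mod 7). M₂ = 7, y₂ ≡ 4 (mod 9). n = 2×9×4 + 6×7×4 ≡ 51 (mod 63)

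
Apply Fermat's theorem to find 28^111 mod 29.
By Fermat: 28^{28} ≡ 1 mod 29. 111 = 3×28 + 27. So 28^{111} ≡ 28^{27} ≡ 28 mod 29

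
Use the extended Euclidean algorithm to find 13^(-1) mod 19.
Extended GCD: 13(3) + 19(-2) = 1. So 13^(-1) ≡ 3 mod 19. Verify: 13 × 3 = 39 ≡ 1 mod 19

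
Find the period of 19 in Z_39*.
Powers of 19 mod 39: 19^1≡19, 19^2≡10, 19^3≡34, 19^4≡22, 19^5≡28, 19^6≡25, 19^7≡7, 19^8≡16, 19^9≡31, 19^10≡4, 19^11≡37, 19^12≡1. Order = 12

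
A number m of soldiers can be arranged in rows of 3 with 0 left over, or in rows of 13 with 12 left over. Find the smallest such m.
M = 3 × 13 = 39. M₁ = 13, y₁ ≡ 1 (mod 3). M₂ = 3, y₂ ≡ 9 (mod 13). m = 0×13×1 + 12×3×9 ≡ 12 (mod 39)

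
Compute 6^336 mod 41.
Using Fermat: 6^{40} ≡ 1 (mod 41). 336 ≡ 16 (mod 40). So 6^{336} ≡ 6^{16} ≡ 18 (mod 41)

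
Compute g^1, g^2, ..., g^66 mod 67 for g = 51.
51^1, 51^2, ..., 51^{66} mod 67: [51, 55, 58, 10, 41, 14, 44, 33, 8, 6, 38, 62, 13, 60, 45, 17, 63, 64, 48, 36, 27, 37, 11, 25, 2, 35, 43, 49, 20, 15, 28, 21, 66, 16, 12, 9, 57, 26, 53, 23, 34, 59, 61, 29, 5, 54, 7, 22, 50, 4, 3, 19, 31, 40, 30, 56, 42, 65, 32, 24, 18, 47, 52, 39, 46, 1]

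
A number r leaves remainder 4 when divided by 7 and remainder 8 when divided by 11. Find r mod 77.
M = 7 × 11 = 77. M₁ = 11, y₁ ≡ 2 mod 7. M₂ = 7, y₂ ≡ 8 mod 11. r = 4×11×2 + 8×7×8 ≡ 74 mod 77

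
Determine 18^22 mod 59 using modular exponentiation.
By repeated squaring (mod 59): 18^{1}≡18, 18^{2}≡29, 18^{4}≡15, 18^{8}≡48, 18^{16}≡3. Then 18^{22} = 18^{16+4+2} ≡ 3 × 15 × 29 ≡ 7 (mod 59)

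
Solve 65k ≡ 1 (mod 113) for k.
Since 113 is prime, by Fermat 65^(-1) ≡ 65^{111} ≡ 40 (mod 113). Verify: 65 × 40 = 2600 ≡ 1 (mod 113)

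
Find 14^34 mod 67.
By repeated squaring mod 67: 14^{1}≡14, 14^{2}≡62, 14^{4}≡25, 14^{8}≡22, 14^{16}≡15, 14^{32}≡24. Then 14^{34} = 14^{32+2} ≡ 24 × 62 ≡ 14 mod 67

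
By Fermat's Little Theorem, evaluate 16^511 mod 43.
By Fermat: 16^{42} ≡ 1 (mod 43). 511 ≡ 7 (mod 42). So 16^{511} ≡ 16^{7} ≡ 1 (mod 43)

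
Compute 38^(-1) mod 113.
Since 113 is prime, by Fermat 38^(-1) ≡ 38^{111} ≡ 3 mod 113. Verify: 38 × 3 = 114 ≡ 1 mod 113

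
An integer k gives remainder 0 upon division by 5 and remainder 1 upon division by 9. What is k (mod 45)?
M = 5 × 9 = 45. M₁ = 9, y₁ ≡ 4 (mod 5). M₂ = 5, y₂ ≡ 2 (mod 9). k = 0×9×4 + 1×5×2 ≡ 10 (mod 45)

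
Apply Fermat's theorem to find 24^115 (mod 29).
By Fermat: 24^{28} ≡ 1 (mod 29). 115 = 4×28 + 3. So 24^{115} ≡ 24^{3} ≡ 20 (mod 29)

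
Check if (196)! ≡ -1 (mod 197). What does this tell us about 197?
(196)! mod 197 = 196. Since this equals -1 (mod 197), Wilson confirms 197 is prime.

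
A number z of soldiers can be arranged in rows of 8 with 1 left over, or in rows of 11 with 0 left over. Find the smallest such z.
M = 8 × 11 = 88. M₁ = 11, y₁ ≡ 3 (mod 8). M₂ = 8, y₂ ≡ 7 (mod 11). z = 1×11×3 + 0×8×7 ≡ 33 (mod 88)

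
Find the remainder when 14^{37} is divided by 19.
By Fermat: 14^{18} ≡ 1 (mod 19). 37 = 2×18 + 1. So 14^{37} ≡ 14^{1} ≡ 14 (mod 19)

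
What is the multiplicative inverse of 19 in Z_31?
Since 31 is prime, by Fermat 19^(-1) ≡ 19^{29} ≡ 18 (mod 31). Verify: 19 × 18 = 342 ≡ 1 (mod 31)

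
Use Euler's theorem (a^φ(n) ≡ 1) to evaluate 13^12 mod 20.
By Euler: 13^{8} ≡ 1 mod 20 since gcd(13, 20) = 1. 12 = 1×8 + 4. So 13^{12} ≡ 13^{4} ≡ 1 mod 20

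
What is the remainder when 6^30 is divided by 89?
By repeated squaring mod 89: 6^{1}≡6, 6^{2}≡36, 6^{4}≡50, 6^{8}≡8, 6^{16}≡64. Then 6^{30} = 6^{16+8+4+2} ≡ 64 × 8 × 50 × 36 ≡ 5 mod 89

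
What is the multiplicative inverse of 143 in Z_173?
Since 173 is prime, by Fermat 143^(-1) ≡ 143^{171} ≡ 98 (mod 173). Verify: 143 × 98 = 14014 ≡ 1 (mod 173)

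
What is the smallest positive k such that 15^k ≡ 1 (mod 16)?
Powers of 15 mod 16: 15^1≡15, 15^2≡1. ord_16(15) = 2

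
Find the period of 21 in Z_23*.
Powers of 21 mod 23: 21^1≡21, 21^2≡4, 21^3≡15, 21^4≡16, 21^5≡14, 21^6≡18, 21^7≡10, 21^8≡3, 21^9≡17, 21^10≡12, 21^11≡22, 21^12≡2, 21^13≡19, 21^14≡8, 21^15≡7, 21^16≡9, 21^17≡5, 21^18≡13, 21^19≡20, 21^20≡6, 21^21≡11, 21^22≡1. So the order of 21 is 22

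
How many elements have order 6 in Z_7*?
There are φ(7-1) = φ(6) = 2 primitive roots modulo 7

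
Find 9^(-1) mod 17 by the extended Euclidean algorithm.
Extended GCD: 9(2) + 17(-1) = 1. So 9^(-1) ≡ 2 mod 17. Verify: 9 × 2 = 18 ≡ 1 mod 17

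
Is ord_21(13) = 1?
Powers of 13 mod 21: 13^1≡13, 13^2≡1. 13^1≡13≢1, so ord ≠ 1. No, the actual order is 2.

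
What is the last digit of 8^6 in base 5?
Using Fermat: 8^{4} ≡ 1 mod 5. 6 ≡ 2 mod 4. So 8^{6} ≡ 8^{2} ≡ 4 mod 5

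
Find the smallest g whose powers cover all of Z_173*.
g = 2. Powers: [2, 4, 8, 16, 32, 64, 128, 83, 166, ...] generates all 172 non-zero residues.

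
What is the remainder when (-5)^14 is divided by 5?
By repeated squaring mod 5: (-5)^{1}≡0, (-5)^{2}≡0, (-5)^{4}≡0, (-5)^{8}≡0. Then (-5)^{14} = (-5)^{8+4+2} ≡ 0 × 0 × 0 ≡ 0 mod 5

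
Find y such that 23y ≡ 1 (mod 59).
Since 59 is prime, by Fermat 23^(-1) ≡ 23^{57} ≡ 18 (mod 59). Verify: 23 × 18 = 414 ≡ 1 (mod 59)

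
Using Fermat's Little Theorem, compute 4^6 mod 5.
By Fermat: 4^{4} ≡ 1 (mod 5). So 4^{6} = 4^{4} · 4^{2} ≡ 4^{2} ≡ 1 (mod 5)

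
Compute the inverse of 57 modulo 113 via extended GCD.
Extended GCD: 57(2) + 113(-1) = 1. So 57^(-1) ≡ 2 (mod 113). Verify: 57 × 2 = 114 ≡ 1 (mod 113)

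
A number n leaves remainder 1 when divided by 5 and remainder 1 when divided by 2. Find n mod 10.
M = 5 × 2 = 10. M₁ = 2, y₁ ≡ 3 mod 5. M₂ = 5, y₂ ≡ 1 mod 2. n = 1×2×3 + 1×5×1 ≡ 1 mod 10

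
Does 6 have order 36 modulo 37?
6^{4} ≡ 1 (mod 37) and 4 < 36, so ord_37(6) = 4 ≠ 36 and 6 is not a primitive root.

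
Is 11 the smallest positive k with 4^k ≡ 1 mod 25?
Powers of 4 mod 25: 4^1≡4, 4^2≡16, 4^3≡14, 4^4≡6, 4^5≡24, 4^6≡21, 4^7≡9, 4^8≡11, 4^9≡19, 4^10≡1. Already 4^10≡1, so the order is 10 < 11. No, the actual order is 10.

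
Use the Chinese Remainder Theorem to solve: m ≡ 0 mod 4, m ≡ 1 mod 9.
M = 4 × 9 = 36. M₁ = 9, y₁ ≡ 1 mod 4. M₂ = 4, y₂ ≡ 7 mod 9. m = 0×9×1 + 1×4×7 ≡ 28 mod 36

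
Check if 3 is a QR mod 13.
By Euler's criterion: 3^{6} ≡ 1 (mod 13). Since this equals 1, 3 is a QR.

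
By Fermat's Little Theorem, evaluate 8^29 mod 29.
By Fermat: 8^{28} ≡ 1 mod 29. So 8^{29} = 8^{28} · 8^{1} ≡ 8^{1} ≡ 8 mod 29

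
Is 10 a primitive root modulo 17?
ord_17(10) divides 16. For each prime q|16: 10^{8}≡16, none ≡ 1. So 10 has order 16 and is a primitive root mod 17.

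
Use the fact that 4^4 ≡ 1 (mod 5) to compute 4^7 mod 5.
By Fermat: 4^{4} ≡ 1 (mod 5). So 4^{7} = 4^{4} · 4^{3} ≡ 4^{3} ≡ 4 (mod 5)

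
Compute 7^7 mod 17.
By repeated squaring (mod 17): 7^{1}≡7, 7^{2}≡15, 7^{4}≡4. Then 7^{7} = 7^{4+2+1} ≡ 4 × 15 × 7 ≡ 12 (mod 17)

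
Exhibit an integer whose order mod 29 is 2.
28 has order 2 mod 29 since 28^{2} ≡ 1 (mod 29) and no smaller power works.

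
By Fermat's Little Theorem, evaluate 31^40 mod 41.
By Fermat's Little Theorem, 31^{40} ≡ 1 mod 41 since 41 is prime and gcd(31, 41) = 1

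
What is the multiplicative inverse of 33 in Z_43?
Since 43 is prime, by Fermat 33^(-1) ≡ 33^{41} ≡ 30 (mod 43). Verify: 33 × 30 = 990 ≡ 1 (mod 43)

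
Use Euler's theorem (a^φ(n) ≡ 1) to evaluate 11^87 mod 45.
By Euler: 11^{24} ≡ 1 mod 45 since gcd(11, 45) = 1. 87 = 3×24 + 15. So 11^{87} ≡ 11^{15} ≡ 26 mod 45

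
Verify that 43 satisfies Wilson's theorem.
(42)! mod 43 = 42. Since this equals -1 (mod 43), Wilson confirms 43 is prime.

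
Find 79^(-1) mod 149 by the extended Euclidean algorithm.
Extended GCD: 79(-66) + 149(35) = 1. So 79^(-1) ≡ -66 ≡ 83 mod 149. Verify: 79 × 83 = 6557 ≡ 1 mod 149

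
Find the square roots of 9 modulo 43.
The square roots of 9 mod 43 are 40 and 3. Verify: 40² = 1600 ≡ 9 mod 43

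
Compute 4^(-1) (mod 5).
Since 5 is prime, by Fermat 4^(-1) ≡ 4^{3} ≡ 4 (mod 5). Verify: 4 × 4 = 16 ≡ 1 (mod 5)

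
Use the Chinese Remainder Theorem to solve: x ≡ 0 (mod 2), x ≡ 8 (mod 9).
M = 2 × 9 = 18. M₁ = 9, y₁ ≡ 1 (mod 2). M₂ = 2, y₂ ≡ 5 (mod 9). x = 0×9×1 + 8×2×5 ≡ 8 (mod 18)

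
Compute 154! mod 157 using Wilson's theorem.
(156)! = (154)! × (155) × (156) ≡ -1 mod 157. So (154)! ≡ -1 × [(156)(155)]^(-1) ≡ 78 mod 157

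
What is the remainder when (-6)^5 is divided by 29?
By repeated squaring mod 29: (-6)^{1}≡23, (-6)^{2}≡7, (-6)^{4}≡20. Then (-6)^{5} = (-6)^{4+1} ≡ 20 × 23 ≡ 25 mod 29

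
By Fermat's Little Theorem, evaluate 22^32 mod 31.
By Fermat: 22^{30} ≡ 1 mod 31. So 22^{32} = 22^{30} · 22^{2} ≡ 22^{2} ≡ 19 mod 31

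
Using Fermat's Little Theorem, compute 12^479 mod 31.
By Fermat: 12^{30} ≡ 1 (mod 31). 479 ≡ 29 (mod 30). So 12^{479} ≡ 12^{29} ≡ 13 (mod 31)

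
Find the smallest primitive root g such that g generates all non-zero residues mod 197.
g = 2. For each prime q|196: 2^{98}≡196, 2^{28}≡104, none ≡ 1, so ord_197(2) = 196 and 2 is a primitive root.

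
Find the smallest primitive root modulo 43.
g = 3. Powers: [3, 9, 27, 38, 28, 41, 37, ...] generates all 42 non-zero residues.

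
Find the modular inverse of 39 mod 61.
Since 61 is prime, by Fermat 39^(-1) ≡ 39^{59} ≡ 36 (mod 61). Verify: 39 × 36 = 1404 ≡ 1 (mod 61)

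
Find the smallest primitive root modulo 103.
g = 5. Powers: [5, 25, 22, 7, 35, 72, 51, 49, 39, 92, ...] generates all 102 non-zero residues.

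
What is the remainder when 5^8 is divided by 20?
By repeated squaring (mod 20): 5^{1}≡5, 5^{2}≡5, 5^{4}≡5, 5^{8}≡5. So 5^{8} ≡ 5 (mod 20)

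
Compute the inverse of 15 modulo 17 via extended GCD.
Extended GCD: 15(8) + 17(-7) = 1. So 15^(-1) ≡ 8 (mod 17). Verify: 15 × 8 = 120 ≡ 1 (mod 17)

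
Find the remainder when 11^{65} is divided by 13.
By Fermat: 11^{12} ≡ 1 (mod 13). 65 = 5×12 + 5. So 11^{65} ≡ 11^{5} ≡ 7 (mod 13)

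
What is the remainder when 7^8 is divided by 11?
By repeated squaring mod 11: 7^{1}≡7, 7^{2}≡5, 7^{4}≡3, 7^{8}≡9. So 7^{8} ≡ 9 mod 11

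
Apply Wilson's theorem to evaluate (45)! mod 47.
(46)! = (45)! × (46) ≡ -1 (mod 47). So (45)! ≡ -1 × (46)^(-1) ≡ (-1)×(-1) = 1 (mod 47)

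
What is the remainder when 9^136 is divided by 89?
Using Fermat: 9^{88} ≡ 1 (mod 89). 136 ≡ 48 (mod 88). So 9^{136} ≡ 9^{48} ≡ 64 (mod 89)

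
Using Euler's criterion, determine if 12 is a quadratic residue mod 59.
By Euler's criterion: 12^{29} ≡ 1 (mod 59). Since this equals 1, 12 is a QR.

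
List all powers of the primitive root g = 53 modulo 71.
53^1, 53^2, ..., 53^{70} mod 71: [53, 40, 61, 38, 26, 29, 46, 24, 65, 37, 44, 60, 56, 57, 39, 8, 69, 36, 62, 20, 66, 19, 13, 50, 23, 12, 68, 54, 22, 30, 28, 64, 55, 4, 70, 18, 31, 10, 33, 45, 42, 25, 47, 6, 34, 27, 11, 15, 14, 32, 63, 2, 35, 9, 51, 5, 52, 58, 21, 48, 59, 3, 17, 49, 41, 43, 7, 16, 67, 1]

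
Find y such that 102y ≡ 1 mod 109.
Since 109 is prime, by Fermat 102^(-1) ≡ 102^{107} ≡ 31 mod 109. Verify: 102 × 31 = 3162 ≡ 1 mod 109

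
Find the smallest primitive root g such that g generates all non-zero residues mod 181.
g = 2. For each prime q|180: 2^{90}≡180, 2^{60}≡48, 2^{36}≡59, none ≡ 1, so ord_181(2) = 180 and 2 is a primitive root.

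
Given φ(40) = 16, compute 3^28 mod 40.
By Euler: 3^{16} ≡ 1 mod 40 since gcd(3, 40) = 1. 28 = 1×16 + 12. So 3^{28} ≡ 3^{12} ≡ 1 mod 40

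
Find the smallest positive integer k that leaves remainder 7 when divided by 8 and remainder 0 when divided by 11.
M = 8 × 11 = 88. M₁ = 11, y₁ ≡ 3 mod 8. M₂ = 8, y₂ ≡ 7 mod 11. k = 7×11×3 + 0×8×7 ≡ 55 mod 88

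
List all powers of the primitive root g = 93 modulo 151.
93^1, 93^2, ..., 93^{150} mod 151: [93, 42, 131, 103, 66, 98, 54, 39, 3, 128, 126, 91, 7, 47, 143, 11, 117, 9, 82, 76, 122, 21, 141, 127, 33, 49, 27, 95, 77, 64, 63, 121, 79, 99, 147, 81, 134, 80, 41, 38, 61, 86, 146, 139, 92, 100, 89, 123, 114, 32, 107, 136, 115, 125, 149, 116, 67, 40, 96, 19, 106, 43, 73, 145, 46, 50, 120, 137, 57, 16, 129, 68, 133, 138, 150, 58, 109, 20, 48, 85, 53, 97, 112, 148, 23, 25, 60, 144, 104, 8, 140, 34, 142, 69, 75, 29, 130, 10, 24, 118, 102, 124, 56, 74, 87, 88, 30, 72, 52, 4, 70, 17, 71, 110, 113, 90, 65, 5, 12, 59, 51, 62, 28, 37, 119, 44, 15, 36, 26, 2, 35, 84, 111, 55, 132, 45, 108, 78, 6, 105, 101, 31, 14, 94, 135, 22, 83, 18, 13, 1]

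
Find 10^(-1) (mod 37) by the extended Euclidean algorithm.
Extended GCD: 10(-11) + 37(3) = 1. So 10^(-1) ≡ -11 ≡ 26 (mod 37). Verify: 10 × 26 = 260 ≡ 1 (mod 37)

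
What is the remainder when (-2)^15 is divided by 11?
Using Fermat: (-2)^{10} ≡ 1 (mod 11). 15 ≡ 5 (mod 10). So (-2)^{15} ≡ (-2)^{5} ≡ 1 (mod 11)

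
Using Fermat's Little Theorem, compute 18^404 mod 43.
By Fermat: 18^{42} ≡ 1 mod 43. 404 ≡ 26 mod 42. So 18^{404} ≡ 18^{26} ≡ 24 mod 43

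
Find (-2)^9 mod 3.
Using Fermat: (-2)^{2} ≡ 1 mod 3. 9 ≡ 1 mod 2. So (-2)^{9} ≡ (-2)^{1} ≡ 1 mod 3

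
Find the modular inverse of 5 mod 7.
Since 7 is prime, by Fermat 5^(-1) ≡ 5^{5} ≡ 3 (mod 7). Verify: 5 × 3 = 15 ≡ 1 (mod 7)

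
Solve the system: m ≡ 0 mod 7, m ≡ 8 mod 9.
M = 7 × 9 = 63. M₁ = 9, y₁ ≡ 4 mod 7. M₂ = 7, y₂ ≡ 4 mod 9. m = 0×9×4 + 8×7×4 ≡ 35 mod 63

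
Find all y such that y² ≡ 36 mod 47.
The square roots of 36 mod 47 are 6 and 41. Verify: 6² = 36 ≡ 36 mod 47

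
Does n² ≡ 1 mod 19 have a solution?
By Euler's criterion: 1^{9} ≡ 1 mod 19. Since this equals 1, 1 is a QR.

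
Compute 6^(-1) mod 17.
Since 17 is prime, by Fermat 6^(-1) ≡ 6^{15} ≡ 3 mod 17. Verify: 6 × 3 = 18 ≡ 1 mod 17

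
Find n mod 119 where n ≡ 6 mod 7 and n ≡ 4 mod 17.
M = 7 × 17 = 119. M₁ = 17, y₁ ≡ 5 mod 7. M₂ = 7, y₂ ≡ 5 mod 17. n = 6×17×5 + 4×7×5 ≡ 55 mod 119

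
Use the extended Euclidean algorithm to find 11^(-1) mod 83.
Extended GCD: 11(-15) + 83(2) = 1. So 11^(-1) ≡ -15 ≡ 68 (mod 83). Verify: 11 × 68 = 748 ≡ 1 (mod 83)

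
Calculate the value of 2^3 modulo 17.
2^{3} = 8 ≡ 8 (mod 17)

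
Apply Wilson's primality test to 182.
(181)! mod 182 = 0. Since 0 ≢ -1 (mod 182), 182 is not prime.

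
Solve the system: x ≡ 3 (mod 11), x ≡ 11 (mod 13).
M = 11 × 13 = 143. M₁ = 13, y₁ ≡ 6 (mod 11). M₂ = 11, y₂ ≡ 6 (mod 13). x = 3×13×6 + 11×11×6 ≡ 102 (mod 143)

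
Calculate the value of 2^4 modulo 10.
2^{4} = 16 ≡ 6 (mod 10)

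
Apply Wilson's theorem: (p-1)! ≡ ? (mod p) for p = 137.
By Wilson's theorem, (136)! ≡ -1 ≡ 136 mod 137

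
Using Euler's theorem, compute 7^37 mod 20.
By Euler: 7^{8} ≡ 1 (mod 20) since gcd(7, 20) = 1. 37 = 4×8 + 5. So 7^{37} ≡ 7^{5} ≡ 7 (mod 20)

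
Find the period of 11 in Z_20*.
Powers of 11 mod 20: 11^1≡11, 11^2≡1. Order = 2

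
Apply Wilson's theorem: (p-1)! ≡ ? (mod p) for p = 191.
By Wilson's theorem, (190)! ≡ -1 ≡ 190 mod 191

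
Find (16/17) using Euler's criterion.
(16/17) = 16^{8} mod 17 = 1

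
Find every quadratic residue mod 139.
Squares in Z_139*: {1, 4, 5, 6, 7, 9, 11, 13, 16, 20, 24, 25, 28, 29, 30, 31, 34, 35, 36, 37, 38, 41, 42, 44, 45, 46, 47, 49, 51, 52, 54, 55, 57, 63, 64, 65, 66, 67, 69, 71, 77, 78, 79, 80, 81, 83, 86, 89, 91, 96, 99, 100, 106, 107, 112, 113, 116, 117, 118, 120, 121, 122, 124, 125, 127, 129, 131, 136, 137}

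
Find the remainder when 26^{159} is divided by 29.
By Fermat: 26^{28} ≡ 1 (mod 29). 159 = 5×28 + 19. So 26^{159} ≡ 26^{19} ≡ 11 (mod 29)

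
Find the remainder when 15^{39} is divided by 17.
By Fermat: 15^{16} ≡ 1 (mod 17). 39 = 2×16 + 7. So 15^{39} ≡ 15^{7} ≡ 8 (mod 17)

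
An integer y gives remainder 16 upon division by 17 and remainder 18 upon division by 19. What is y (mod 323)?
M = 17 × 19 = 323. M₁ = 19, y₁ ≡ 9 (mod 17). M₂ = 17, y₂ ≡ 9 (mod 19). y = 16×19×9 + 18×17×9 ≡ 322 (mod 323)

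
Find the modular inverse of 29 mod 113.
Since 113 is prime, by Fermat 29^(-1) ≡ 29^{111} ≡ 39 (mod 113). Verify: 29 × 39 = 1131 ≡ 1 (mod 113)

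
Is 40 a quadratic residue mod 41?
By Euler's criterion: 40^{20} ≡ 1 mod 41. Since this equals 1, 40 is a QR.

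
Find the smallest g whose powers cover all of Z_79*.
g = 3. Powers: [3, 9, 27, 2, 6, 18, 54, 4, 12, 36, ...] generates all 78 non-zero residues.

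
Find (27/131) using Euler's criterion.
(27/131) = 27^{65} mod 131 = 1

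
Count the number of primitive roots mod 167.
Number of primitive roots mod 167 = φ(p-1) = φ(166) = 82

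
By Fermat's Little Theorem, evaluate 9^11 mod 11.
By Fermat: 9^{10} ≡ 1 mod 11. So 9^{11} = 9^{10} · 9^{1} ≡ 9^{1} ≡ 9 mod 11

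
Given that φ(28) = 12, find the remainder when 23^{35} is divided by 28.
By Euler: 23^{12} ≡ 1 (mod 28) since gcd(23, 28) = 1. 35 = 2×12 + 11. So 23^{35} ≡ 23^{11} ≡ 11 (mod 28)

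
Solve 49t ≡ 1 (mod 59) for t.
Since 59 is prime, by Fermat 49^(-1) ≡ 49^{57} ≡ 53 (mod 59). Verify: 49 × 53 = 2597 ≡ 1 (mod 59)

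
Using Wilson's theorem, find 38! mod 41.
(40)! = (38)! × (39) × (40) ≡ -1 (mod 41). So (38)! ≡ -1 × [(40)(39)]^(-1) ≡ 20 (mod 41)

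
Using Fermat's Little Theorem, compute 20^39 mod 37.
By Fermat: 20^{36} ≡ 1 mod 37. So 20^{39} = 20^{36} · 20^{3} ≡ 20^{3} ≡ 8 mod 37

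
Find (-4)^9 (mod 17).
By repeated squaring (mod 17): (-4)^{1}≡13, (-4)^{2}≡16, (-4)^{4}≡1, (-4)^{8}≡1. Then (-4)^{9} = (-4)^{8+1} ≡ 1 × 13 ≡ 13 (mod 17)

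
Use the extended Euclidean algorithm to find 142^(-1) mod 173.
Extended GCD: 142(-67) + 173(55) = 1. So 142^(-1) ≡ -67 ≡ 106 mod 173. Verify: 142 × 106 = 15052 ≡ 1 mod 173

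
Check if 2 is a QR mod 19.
By Euler's criterion: 2^{9} ≡ 18 mod 19. Since this equals -1 (≡ 18), 2 is not a QR.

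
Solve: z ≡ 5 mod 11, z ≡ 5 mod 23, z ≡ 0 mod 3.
M = 11 × 23 × 3 = 759. M₁ = 69, y₁ ≡ 4 mod 11. M₂ = 33, y₂ ≡ 7 mod 23. M₃ = 253, y₃ ≡ 1 mod 3. z = 5×69×4 + 5×33×7 + 0×253×1 ≡ 258 mod 759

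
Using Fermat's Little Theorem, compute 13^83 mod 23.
By Fermat: 13^{22} ≡ 1 mod 23. 83 = 3×22 + 17. So 13^{83} ≡ 13^{17} ≡ 6 mod 23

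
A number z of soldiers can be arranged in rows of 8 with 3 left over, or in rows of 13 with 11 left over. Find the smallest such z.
M = 8 × 13 = 104. M₁ = 13, y₁ ≡ 5 mod 8. M₂ = 8, y₂ ≡ 5 mod 13. z = 3×13×5 + 11×8×5 ≡ 11 mod 104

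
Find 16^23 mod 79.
By repeated squaring mod 79: 16^{1}≡16, 16^{2}≡19, 16^{4}≡45, 16^{8}≡50, 16^{16}≡51. Then 16^{23} = 16^{16+4+2+1} ≡ 51 × 45 × 19 × 16 ≡ 31 mod 79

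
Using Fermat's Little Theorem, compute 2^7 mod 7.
By Fermat: 2^{6} ≡ 1 mod 7. So 2^{7} = 2^{6} · 2^{1} ≡ 2^{1} ≡ 2 mod 7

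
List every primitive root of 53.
There are φ(52) = 24 primitive roots mod 53: {2, 3, 5, 8, 12, 14, 18, 19, 20, 21, 22, 26, 27, 31, 32, 33, 34, 35, 39, 41, 45, 48, 50, 51}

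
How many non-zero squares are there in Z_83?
For prime 83, there are (p-1)/2 = (83-1)/2 = 41 quadratic residues (excluding 0).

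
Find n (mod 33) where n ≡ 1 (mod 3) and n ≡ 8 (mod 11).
M = 3 × 11 = 33. M₁ = 11, y₁ ≡ 2 (mod 3). M₂ = 3, y₂ ≡ 4 (mod 11). n = 1×11×2 + 8×3×4 ≡ 19 (mod 33)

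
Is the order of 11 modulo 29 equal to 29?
Powers of 11 mod 29: 11^1≡11, 11^2≡5, 11^3≡26, 11^4≡25, 11^5≡14, 11^6≡9, 11^7≡12, 11^8≡16, 11^9≡2, 11^10≡22, 11^11≡10, 11^12≡23, 11^13≡21, 11^14≡28, 11^15≡18, 11^16≡24, 11^17≡3, 11^18≡4, 11^19≡15, 11^20≡20, 11^21≡17, 11^22≡13, 11^23≡27, 11^24≡7, 11^25≡19, 11^26≡6, 11^27≡8, 11^28≡1. Already 11^28≡1, so the order is 28 < 29. No, the actual order is 28.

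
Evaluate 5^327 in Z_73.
Using Fermat: 5^{72} ≡ 1 mod 73. 327 ≡ 39 mod 72. So 5^{327} ≡ 5^{39} ≡ 21 mod 73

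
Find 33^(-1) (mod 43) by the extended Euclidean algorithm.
Extended GCD: 33(-13) + 43(10) = 1. So 33^(-1) ≡ -13 ≡ 30 (mod 43). Verify: 33 × 30 = 990 ≡ 1 (mod 43)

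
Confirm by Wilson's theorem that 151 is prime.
(150)! mod 151 = 150. Since this equals -1 mod 151, Wilson confirms 151 is prime.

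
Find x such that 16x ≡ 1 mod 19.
Since 19 is prime, by Fermat 16^(-1) ≡ 16^{17} ≡ 6 mod 19. Verify: 16 × 6 = 96 ≡ 1 mod 19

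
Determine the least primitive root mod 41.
g = 6. Powers: [6, 36, 11, 25, 27, 39, ...] generates all 40 non-zero residues.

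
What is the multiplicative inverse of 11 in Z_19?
Since 19 is prime, by Fermat 11^(-1) ≡ 11^{17} ≡ 7 (mod 19). Verify: 11 × 7 = 77 ≡ 1 (mod 19)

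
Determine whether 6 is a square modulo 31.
By Euler's criterion: 6^{15} ≡ 30 (mod 31). Since this equals -1 (≡ 30), 6 is not a QR.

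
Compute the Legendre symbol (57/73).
(57/73) = 57^{36} mod 73 = 1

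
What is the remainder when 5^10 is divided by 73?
By repeated squaring (mod 73): 5^{1}≡5, 5^{2}≡25, 5^{4}≡41, 5^{8}≡2. Then 5^{10} = 5^{8+2} ≡ 2 × 25 ≡ 50 (mod 73)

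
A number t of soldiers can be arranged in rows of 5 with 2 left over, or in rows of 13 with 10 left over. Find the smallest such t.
M = 5 × 13 = 65. M₁ = 13, y₁ ≡ 2 (mod 5). M₂ = 5, y₂ ≡ 8 (mod 13). t = 2×13×2 + 10×5×8 ≡ 62 (mod 65)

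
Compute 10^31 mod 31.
Using Fermat: 10^{30} ≡ 1 mod 31. 31 ≡ 1 mod 30. So 10^{31} ≡ 10^{1} ≡ 10 mod 31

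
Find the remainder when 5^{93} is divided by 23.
By Fermat: 5^{22} ≡ 1 mod 23. 93 = 4×22 + 5. So 5^{93} ≡ 5^{5} ≡ 20 mod 23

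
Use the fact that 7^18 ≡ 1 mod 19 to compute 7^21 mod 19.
By Fermat: 7^{18} ≡ 1 mod 19. So 7^{21} = 7^{18} · 7^{3} ≡ 7^{3} ≡ 1 mod 19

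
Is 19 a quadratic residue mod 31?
By Euler's criterion: 19^{15} ≡ 1 mod 31. Since this equals 1, 19 is a QR.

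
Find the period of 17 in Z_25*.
Powers of 17 mod 25: 17^1≡17, 17^2≡14, 17^3≡13, 17^4≡21, 17^5≡7, 17^6≡19, 17^7≡23, 17^8≡16, 17^9≡22, 17^10≡24, 17^11≡8, 17^12≡11, 17^13≡12, 17^14≡4, 17^15≡18, 17^16≡6, 17^17≡2, 17^18≡9, 17^19≡3, 17^20≡1. ord_25(17) = 20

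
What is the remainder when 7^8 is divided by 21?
By repeated squaring mod 21: 7^{1}≡7, 7^{2}≡7, 7^{4}≡7, 7^{8}≡7. So 7^{8} ≡ 7 mod 21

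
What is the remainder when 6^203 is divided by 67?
Using Fermat: 6^{66} ≡ 1 mod 67. 203 ≡ 5 mod 66. So 6^{203} ≡ 6^{5} ≡ 4 mod 67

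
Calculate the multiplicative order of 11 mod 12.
Powers of 11 mod 12: 11^1≡11, 11^2≡1. So the order of 11 is 2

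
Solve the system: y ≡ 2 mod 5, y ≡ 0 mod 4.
M = 5 × 4 = 20. M₁ = 4, y₁ ≡ 4 mod 5. M₂ = 5, y₂ ≡ 1 mod 4. y = 2×4×4 + 0×5×1 ≡ 12 mod 20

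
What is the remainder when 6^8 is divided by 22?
By repeated squaring mod 22: 6^{1}≡6, 6^{2}≡14, 6^{4}≡20, 6^{8}≡4. So 6^{8} ≡ 4 mod 22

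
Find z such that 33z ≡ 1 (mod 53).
Since 53 is prime, by Fermat 33^(-1) ≡ 33^{51} ≡ 45 (mod 53). Verify: 33 × 45 = 1485 ≡ 1 (mod 53)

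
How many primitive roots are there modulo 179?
A prime p has φ(p-1) primitive roots; here φ(178) = 88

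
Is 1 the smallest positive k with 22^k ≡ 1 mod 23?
Powers of 22 mod 23: 22^1≡22, 22^2≡1. 22^1≡22≢1, so ord ≠ 1. No, the actual order is 2.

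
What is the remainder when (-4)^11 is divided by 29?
By repeated squaring (mod 29): (-4)^{1}≡25, (-4)^{2}≡16, (-4)^{4}≡24, (-4)^{8}≡25. Then (-4)^{11} = (-4)^{8+2+1} ≡ 25 × 16 × 25 ≡ 24 (mod 29)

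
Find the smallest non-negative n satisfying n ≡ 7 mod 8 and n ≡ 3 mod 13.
M = 8 × 13 = 104. M₁ = 13, y₁ ≡ 5 mod 8. M₂ = 8, y₂ ≡ 5 mod 13. n = 7×13×5 + 3×8×5 ≡ 55 mod 104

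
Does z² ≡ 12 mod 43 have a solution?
By Euler's criterion: 12^{21} ≡ 42 mod 43. Since this equals -1 (≡ 42), 12 is not a QR.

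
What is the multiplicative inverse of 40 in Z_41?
Since 41 is prime, by Fermat 40^(-1) ≡ 40^{39} ≡ 40 (mod 41). Verify: 40 × 40 = 1600 ≡ 1 (mod 41)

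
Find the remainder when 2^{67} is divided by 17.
By Fermat: 2^{16} ≡ 1 (mod 17). 67 = 4×16 + 3. So 2^{67} ≡ 2^{3} ≡ 8 (mod 17)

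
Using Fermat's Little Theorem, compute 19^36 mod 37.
By Fermat's Little Theorem, 19^{36} ≡ 1 mod 37 since 37 is prime and gcd(19, 37) = 1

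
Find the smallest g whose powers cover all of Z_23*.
g = 5. For each prime q|22: 5^{11}≡22, 5^{2}≡2, none ≡ 1, so ord_23(5) = 22 and 5 is a primitive root.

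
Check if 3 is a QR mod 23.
By Euler's criterion: 3^{11} ≡ 1 mod 23. Since this equals 1, 3 is a QR.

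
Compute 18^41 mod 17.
Using Fermat: 18^{16} ≡ 1 (mod 17). 41 ≡ 9 (mod 16). So 18^{41} ≡ 18^{9} ≡ 1 (mod 17)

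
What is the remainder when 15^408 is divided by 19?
Using Fermat: 15^{18} ≡ 1 mod 19. 408 ≡ 12 mod 18. So 15^{408} ≡ 15^{12} ≡ 7 mod 19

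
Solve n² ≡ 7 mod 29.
The square roots of 7 mod 29 are 23 and 6. Verify: 23² = 529 ≡ 7 mod 29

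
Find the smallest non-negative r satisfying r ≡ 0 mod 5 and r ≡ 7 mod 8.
M = 5 × 8 = 40. M₁ = 8, y₁ ≡ 2 mod 5. M₂ = 5, y₂ ≡ 5 mod 8. r = 0×8×2 + 7×5×5 ≡ 15 mod 40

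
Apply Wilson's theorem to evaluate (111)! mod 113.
(112)! = (111)! × (112) ≡ -1 (mod 113). So (111)! ≡ -1 × (112)^(-1) ≡ (-1)×(-1) = 1 (mod 113)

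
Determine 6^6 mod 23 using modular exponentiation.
By repeated squaring (mod 23): 6^{1}≡6, 6^{2}≡13, 6^{4}≡8. Then 6^{6} = 6^{4+2} ≡ 8 × 13 ≡ 12 (mod 23)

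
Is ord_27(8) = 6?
Powers of 8 mod 27: 8^1≡8, 8^2≡10, 8^3≡26, 8^4≡19, 8^5≡17, 8^6≡1. First k with 8^k≡1 is k=6. Yes, ord_27(8) = 6.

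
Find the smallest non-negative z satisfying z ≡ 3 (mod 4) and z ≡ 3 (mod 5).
M = 4 × 5 = 20. M₁ = 5, y₁ ≡ 1 (mod 4). M₂ = 4, y₂ ≡ 4 (mod 5). z = 3×5×1 + 3×4×4 ≡ 3 (mod 20)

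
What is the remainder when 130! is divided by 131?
By Wilson's theorem, (130)! ≡ -1 ≡ 130 (mod 131)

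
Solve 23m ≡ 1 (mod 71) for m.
Since 71 is prime, by Fermat 23^(-1) ≡ 23^{69} ≡ 34 (mod 71). Verify: 23 × 34 = 782 ≡ 1 (mod 71)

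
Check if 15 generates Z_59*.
15^{29} ≡ 1 (mod 59) and 29 < 58, so ord_59(15) = 29 ≠ 58 and 15 is not a primitive root.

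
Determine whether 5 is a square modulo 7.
By Euler's criterion: 5^{3} ≡ 6 mod 7. Since this equals -1 (≡ 6), 5 is not a QR.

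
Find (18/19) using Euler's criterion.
(18/19) = 18^{9} mod 19 = -1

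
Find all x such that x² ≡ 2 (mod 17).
The square roots of 2 mod 17 are 6 and 11. Verify: 6² = 36 ≡ 2 (mod 17)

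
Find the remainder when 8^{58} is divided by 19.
By Fermat: 8^{18} ≡ 1 (mod 19). 58 = 3×18 + 4. So 8^{58} ≡ 8^{4} ≡ 11 (mod 19)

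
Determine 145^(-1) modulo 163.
Since 163 is prime, by Fermat 145^(-1) ≡ 145^{161} ≡ 9 (mod 163). Verify: 145 × 9 = 1305 ≡ 1 (mod 163)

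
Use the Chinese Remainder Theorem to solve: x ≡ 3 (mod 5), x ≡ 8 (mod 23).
M = 5 × 23 = 115. M₁ = 23, y₁ ≡ 2 (mod 5). M₂ = 5, y₂ ≡ 14 (mod 23). x = 3×23×2 + 8×5×14 ≡ 8 (mod 115)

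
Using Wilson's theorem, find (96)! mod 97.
By Wilson's theorem, (96)! ≡ -1 ≡ 96 mod 97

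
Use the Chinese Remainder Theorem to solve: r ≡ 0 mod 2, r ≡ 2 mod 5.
M = 2 × 5 = 10. M₁ = 5, y₁ ≡ 1 mod 2. M₂ = 2, y₂ ≡ 3 mod 5. r = 0×5×1 + 2×2×3 ≡ 2 mod 10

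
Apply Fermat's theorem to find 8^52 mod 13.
By Fermat: 8^{12} ≡ 1 mod 13. 52 = 4×12 + 4. So 8^{52} ≡ 8^{4} ≡ 1 mod 13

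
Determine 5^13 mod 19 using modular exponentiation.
By repeated squaring (mod 19): 5^{1}≡5, 5^{2}≡6, 5^{4}≡17, 5^{8}≡4. Then 5^{13} = 5^{8+4+1} ≡ 4 × 17 × 5 ≡ 17 (mod 19)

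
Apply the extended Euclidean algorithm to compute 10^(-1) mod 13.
Extended GCD: 10(4) + 13(-3) = 1. So 10^(-1) ≡ 4 mod 13. Verify: 10 × 4 = 40 ≡ 1 mod 13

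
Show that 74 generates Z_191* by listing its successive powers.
74^1, 74^2, ..., 74^{190} mod 191: [74, 128, 113, 149, 139, 163, 29, 45, 83, 30, 119, 20, 143, 77, 159, 115, 106, 13, 7, 136, 132, 27, 88, 18, 186, 12, 124, 8, 19, 69, 140, 46, 157, 158, 41, 169, 91, 49, 188, 160, 189, 43, 126, 156, 84, 104, 56, 133, 101, 25, 131, 144, 151, 96, 37, 64, 152, 170, 165, 177, 110, 118, 137, 15, 155, 10, 167, 134, 175, 153, 53, 102, 99, 68, 66, 109, 44, 9, 93, 6, 62, 4, 105, 130, 70, 23, 174, 79, 116, 180, 141, 120, 94, 80, 190, 117, 63, 78, 42, 52, 28, 162, 146, 108, 161, 72, 171, 48, 114, 32, 76, 85, 178, 184, 55, 59, 164, 103, 173, 5, 179, 67, 183, 172, 122, 51, 145, 34, 33, 150, 22, 100, 142, 3, 31, 2, 148, 65, 35, 107, 87, 135, 58, 90, 166, 60, 47, 40, 95, 154, 127, 39, 21, 26, 14, 81, 73, 54, 176, 36, 181, 24, 57, 16, 38, 138, 89, 92, 123, 125, 82, 147, 182, 98, 185, 129, 187, 86, 61, 121, 168, 17, 112, 75, 11, 50, 71, 97, 111, 1]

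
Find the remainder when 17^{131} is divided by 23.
By Fermat: 17^{22} ≡ 1 mod 23. 131 = 5×22 + 21. So 17^{131} ≡ 17^{21} ≡ 19 mod 23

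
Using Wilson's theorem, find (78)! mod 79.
By Wilson's theorem, (78)! ≡ -1 ≡ 78 (mod 79)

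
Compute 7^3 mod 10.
7^{3} = 343 ≡ 3 (mod 10)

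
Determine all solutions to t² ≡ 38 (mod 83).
The square roots of 38 mod 83 are 11 and 72. Verify: 11² = 121 ≡ 38 (mod 83)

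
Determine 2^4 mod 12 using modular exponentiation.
2^{4} = 16 ≡ 4 mod 12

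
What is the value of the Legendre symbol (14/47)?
(14/47) = 14^{23} mod 47 = 1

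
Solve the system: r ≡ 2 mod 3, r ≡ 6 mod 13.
M = 3 × 13 = 39. M₁ = 13, y₁ ≡ 1 mod 3. M₂ = 3, y₂ ≡ 9 mod 13. r = 2×13×1 + 6×3×9 ≡ 32 mod 39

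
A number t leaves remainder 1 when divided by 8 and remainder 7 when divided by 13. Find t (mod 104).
M = 8 × 13 = 104. M₁ = 13, y₁ ≡ 5 (mod 8). M₂ = 8, y₂ ≡ 5 (mod 13). t = 1×13×5 + 7×8×5 ≡ 33 (mod 104)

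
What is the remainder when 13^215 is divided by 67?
Using Fermat: 13^{66} ≡ 1 mod 67. 215 ≡ 17 mod 66. So 13^{215} ≡ 13^{17} ≡ 11 mod 67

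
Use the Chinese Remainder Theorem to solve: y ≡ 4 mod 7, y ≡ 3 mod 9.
M = 7 × 9 = 63. M₁ = 9, y₁ ≡ 4 mod 7. M₂ = 7, y₂ ≡ 4 mod 9. y = 4×9×4 + 3×7×4 ≡ 39 mod 63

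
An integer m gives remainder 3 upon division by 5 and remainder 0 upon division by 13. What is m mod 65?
M = 5 × 13 = 65. M₁ = 13, y₁ ≡ 2 mod 5. M₂ = 5, y₂ ≡ 8 mod 13. m = 3×13×2 + 0×5×8 ≡ 13 mod 65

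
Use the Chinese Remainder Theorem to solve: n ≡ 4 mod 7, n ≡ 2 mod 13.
M = 7 × 13 = 91. M₁ = 13, y₁ ≡ 6 mod 7. M₂ = 7, y₂ ≡ 2 mod 13. n = 4×13×6 + 2×7×2 ≡ 67 mod 91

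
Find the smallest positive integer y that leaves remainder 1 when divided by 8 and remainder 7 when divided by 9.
M = 8 × 9 = 72. M₁ = 9, y₁ ≡ 1 (mod 8). M₂ = 8, y₂ ≡ 8 (mod 9). y = 1×9×1 + 7×8×8 ≡ 25 (mod 72)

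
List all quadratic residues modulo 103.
Quadratic residues modulo 103: {1, 2, 4, 7, 8, 9, 13, 14, 15, 16, 17, 18, 19, 23, 25, 26, 28, 29, 30, 32, 33, 34, 36, 38, 41, 46, 49, 50, 52, 55, 56, 58, 59, 60, 61, 63, 64, 66, 68, 72, 76, 79, 81, 82, 83, 91, 92, 93, 97, 98, 100}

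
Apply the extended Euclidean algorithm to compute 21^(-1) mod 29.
Extended GCD: 21(-11) + 29(8) = 1. So 21^(-1) ≡ -11 ≡ 18 (mod 29). Verify: 21 × 18 = 378 ≡ 1 (mod 29)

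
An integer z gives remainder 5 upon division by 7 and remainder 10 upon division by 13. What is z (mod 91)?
M = 7 × 13 = 91. M₁ = 13, y₁ ≡ 6 (mod 7). M₂ = 7, y₂ ≡ 2 (mod 13). z = 5×13×6 + 10×7×2 ≡ 75 (mod 91)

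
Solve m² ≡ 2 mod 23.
The square roots of 2 mod 23 are 18 and 5. Verify: 18² = 324 ≡ 2 mod 23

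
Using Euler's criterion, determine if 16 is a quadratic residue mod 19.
By Euler's criterion: 16^{9} ≡ 1 mod 19. Since this equals 1, 16 is a QR.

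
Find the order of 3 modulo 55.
Powers of 3 mod 55: 3^1≡3, 3^2≡9, 3^3≡27, 3^4≡26, 3^5≡23, 3^6≡14, 3^7≡42, 3^8≡16, 3^9≡48, 3^10≡34, 3^11≡47, 3^12≡31, 3^13≡38, 3^14≡4, 3^15≡12, 3^16≡36, 3^17≡53, 3^18≡49, 3^19≡37, 3^20≡1. ord_55(3) = 20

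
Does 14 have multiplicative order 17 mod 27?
Powers of 14 mod 27: 14^1≡14, 14^2≡7, 14^3≡17, 14^4≡22, 14^5≡11, 14^6≡19, 14^7≡23, 14^8≡25, 14^9≡26, 14^10≡13, 14^11≡20, 14^12≡10, 14^13≡5, 14^14≡16, 14^15≡8, 14^16≡4, 14^17≡2, 14^18≡1. 14^17≡2≢1, so ord ≠ 17. No, the actual order is 18.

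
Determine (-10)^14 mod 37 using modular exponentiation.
By repeated squaring mod 37: (-10)^{1}≡27, (-10)^{2}≡26, (-10)^{4}≡10, (-10)^{8}≡26. Then (-10)^{14} = (-10)^{8+4+2} ≡ 26 × 10 × 26 ≡ 26 mod 37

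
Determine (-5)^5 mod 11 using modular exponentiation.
By repeated squaring mod 11: (-5)^{1}≡6, (-5)^{2}≡3, (-5)^{4}≡9. Then (-5)^{5} = (-5)^{4+1} ≡ 9 × 6 ≡ 10 mod 11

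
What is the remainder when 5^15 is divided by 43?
By repeated squaring (mod 43): 5^{1}≡5, 5^{2}≡25, 5^{4}≡23, 5^{8}≡13. Then 5^{15} = 5^{8+4+2+1} ≡ 13 × 23 × 25 × 5 ≡ 8 (mod 43)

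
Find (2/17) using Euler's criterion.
(2/17) = 2^{8} mod 17 = 1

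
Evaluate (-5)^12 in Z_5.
By repeated squaring mod 5: (-5)^{1}≡0, (-5)^{2}≡0, (-5)^{4}≡0, (-5)^{8}≡0. Then (-5)^{12} = (-5)^{8+4} ≡ 0 × 0 ≡ 0 mod 5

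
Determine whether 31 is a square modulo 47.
By Euler's criterion: 31^{23} ≡ 46 mod 47. Since this equals -1 (≡ 46), 31 is not a QR.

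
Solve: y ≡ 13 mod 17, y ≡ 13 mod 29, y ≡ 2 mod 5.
M = 17 × 29 × 5 = 2465. M₁ = 145, y₁ ≡ 2 mod 17. M₂ = 85, y₂ ≡ 14 mod 29. M₃ = 493, y₃ ≡ 2 mod 5. y = 13×145×2 + 13×85×14 + 2×493×2 ≡ 1492 mod 2465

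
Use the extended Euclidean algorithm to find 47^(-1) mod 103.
Extended GCD: 47(-46) + 103(21) = 1. So 47^(-1) ≡ -46 ≡ 57 (mod 103). Verify: 47 × 57 = 2679 ≡ 1 (mod 103)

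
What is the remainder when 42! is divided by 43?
By Wilson's theorem, (42)! ≡ -1 ≡ 42 mod 43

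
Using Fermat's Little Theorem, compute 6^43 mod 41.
By Fermat: 6^{40} ≡ 1 mod 41. So 6^{43} = 6^{40} · 6^{3} ≡ 6^{3} ≡ 11 mod 41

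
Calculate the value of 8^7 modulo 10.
By repeated squaring mod 10: 8^{1}≡8, 8^{2}≡4, 8^{4}≡6. Then 8^{7} = 8^{4+2+1} ≡ 6 × 4 × 8 ≡ 2 mod 10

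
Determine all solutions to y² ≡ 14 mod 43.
The square roots of 14 mod 43 are 10 and 33. Verify: 10² = 100 ≡ 14 mod 43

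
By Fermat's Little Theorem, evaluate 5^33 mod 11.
By Fermat: 5^{10} ≡ 1 (mod 11). 33 = 3×10 + 3. So 5^{33} ≡ 5^{3} ≡ 4 (mod 11)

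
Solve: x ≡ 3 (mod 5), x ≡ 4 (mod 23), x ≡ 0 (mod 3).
M = 5 × 23 × 3 = 345. M₁ = 69, y₁ ≡ 4 (mod 5). M₂ = 15, y₂ ≡ 20 (mod 23). M₃ = 115, y₃ ≡ 1 (mod 3). x = 3×69×4 + 4×15×20 + 0×115×1 ≡ 303 (mod 345)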